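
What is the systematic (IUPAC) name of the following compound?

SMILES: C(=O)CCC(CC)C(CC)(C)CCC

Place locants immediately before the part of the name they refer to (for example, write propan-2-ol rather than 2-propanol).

Counting along the main chain through the –CHO group gives 8 carbons: the parent is octane.
An aldehyde (terminal –CHO) is the principal characteristic group, giving the suffix -al.
The numbering direction is chosen so that the aldehyde carbon is C-1 by definition.
With this numbering: ethyl groups at C-4 and C-5; a methyl group at C-5.
The substituents are ordered alphabetically, ignoring any di-/tri- multipliers.
The name is 4,5-diethyl-5-methyloctanal.

4,5-diethyl-5-methyloctanal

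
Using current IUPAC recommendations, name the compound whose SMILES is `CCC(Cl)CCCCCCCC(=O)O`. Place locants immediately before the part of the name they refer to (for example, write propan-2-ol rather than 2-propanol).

9-chloroundecanoic acid

Counting along the main chain through the –COOH group gives 11 carbons: the parent is undecane.
The highest-priority functional group is a carboxylic acid (terminal –COOH), so the name ends in -oic acid.
Number the chain so that the carboxylic acid carbon is C-1 by definition.
That gives a chloro group at C-9.
Putting it together: 9-chloroundecanoic acid.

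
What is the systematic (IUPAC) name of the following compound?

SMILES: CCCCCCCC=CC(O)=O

The longest chain bearing the –COOH group and the multiple bond is 10 carbons long (decane).
The highest-priority functional group is a carboxylic acid (terminal –COOH), so the name ends in -oic acid.
There is one C=C double bond, indicated by the ending -ene.
The numbering direction is chosen so that the carboxylic acid carbon is C-1 by definition.
That gives the double bond between C-2 and C-3.
Putting it together: dec-2-enoic acid.

dec-2-enoic acid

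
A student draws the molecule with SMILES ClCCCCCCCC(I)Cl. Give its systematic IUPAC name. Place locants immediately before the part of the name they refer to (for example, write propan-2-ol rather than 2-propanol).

1,8-dichloro-1-iodooctane

The parent chain contains 8 carbons (octane).
Number the chain so that the substituent locant set {1,1,8} is lower than {1,8,8} at the first point of difference.
That gives chloro groups at C-1 and C-8; an iodo group at C-1.
The substituents are ordered alphabetically, ignoring any di-/tri- multipliers.
Assembling the pieces gives 1,8-dichloro-1-iodooctane.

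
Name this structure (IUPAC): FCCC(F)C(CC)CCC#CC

Counting along the main chain through the multiple bond gives 9 carbons: the parent is nonane.
A C≡C triple bond in the chain gives the infix -yne-.
Choose the numbering such that numbering from this end puts the triple bond at C-2 rather than C-7.
That gives the triple bond between C-2 and C-3; an ethyl group at C-6; fluoro groups at C-7 and C-9.
Prefixes are listed alphabetically: ethyl, fluoro.
The name is 6-ethyl-7,9-difluoronon-2-yne.

6-ethyl-7,9-difluoronon-2-yne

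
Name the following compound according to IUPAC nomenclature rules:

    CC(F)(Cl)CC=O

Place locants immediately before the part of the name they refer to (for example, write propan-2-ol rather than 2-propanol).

The longest chain bearing the –CHO group is 4 carbons long (butane).
The highest-priority functional group is an aldehyde (terminal –CHO), so the name ends in -al.
Choose the numbering such that the aldehyde carbon is C-1 by definition.
This places a chloro group at C-3; a fluoro group at C-3.
Prefixes are listed alphabetically: chloro, fluoro.
Putting it together: 3-chloro-3-fluorobutanal.

3-chloro-3-fluorobutanal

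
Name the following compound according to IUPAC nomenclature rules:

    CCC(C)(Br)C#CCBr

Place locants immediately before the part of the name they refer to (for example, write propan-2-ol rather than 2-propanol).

1,4-dibromo-4-methylhex-2-yne

The longest chain bearing the multiple bond is 6 carbons long (hexane).
The chain contains a C≡C triple bond, so the unsaturation ending is -yne.
Choose the numbering such that numbering from this end puts the triple bond at C-2 rather than C-4.
This places the triple bond between C-2 and C-3; bromo groups at C-1 and C-4; a methyl group at C-4.
The substituents are ordered alphabetically, ignoring any di-/tri- multipliers.
The name is 1,4-dibromo-4-methylhex-2-yne.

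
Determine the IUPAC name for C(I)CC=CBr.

The longest chain bearing the multiple bond is 4 carbons long (butane).
A C=C double bond in the chain gives the infix -ene-.
Number the chain so that numbering from this end puts the double bond at C-1 rather than C-3.
With this numbering: the double bond between C-1 and C-2; a bromo group at C-1; an iodo group at C-4.
Substituent prefixes are cited in alphabetical order (multiplying prefixes like di-/tri- are ignored for ordering).
Putting it together: 1-bromo-4-iodobut-1-ene.

1-bromo-4-iodobut-1-ene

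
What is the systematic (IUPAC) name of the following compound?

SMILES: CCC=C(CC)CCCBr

7-bromo-4-ethylhept-3-ene

The longest chain bearing the multiple bond is 7 carbons long (heptane).
A C=C double bond in the chain gives the infix -ene-.
Number the chain so that numbering from this end puts the double bond at C-3 rather than C-4.
With this numbering: the double bond between C-3 and C-4; a bromo group at C-7; an ethyl group at C-4.
Substituent prefixes are cited in alphabetical order (multiplying prefixes like di-/tri- are ignored for ordering).
Assembling the pieces gives 7-bromo-4-ethylhept-3-ene.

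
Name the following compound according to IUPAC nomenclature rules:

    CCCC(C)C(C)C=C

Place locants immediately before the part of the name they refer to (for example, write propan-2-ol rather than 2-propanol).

The longest carbon chain that includes the multiple bond has 7 carbons, so the parent hydride is heptane.
A C=C double bond in the chain gives the infix -ene-.
Number the chain so that numbering from this end puts the double bond at C-1 rather than C-6.
This places the double bond between C-1 and C-2; methyl groups at C-3 and C-4.
Putting it together: 3,4-dimethylhept-1-ene.

3,4-dimethylhept-1-ene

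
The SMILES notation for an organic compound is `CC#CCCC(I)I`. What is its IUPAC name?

Counting along the main chain through the multiple bond gives 6 carbons: the parent is hexane.
There is one C≡C triple bond, indicated by the ending -yne.
Number the chain so that numbering from this end puts the triple bond at C-2 rather than C-4.
This places the triple bond between C-2 and C-3; two iodo groups at C-6.
The name is 6,6-diiodohex-2-yne.

6,6-diiodohex-2-yne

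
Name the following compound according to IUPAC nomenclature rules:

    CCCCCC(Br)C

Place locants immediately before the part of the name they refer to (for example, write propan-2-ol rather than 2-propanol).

The longest continuous carbon chain has 7 atoms, so the parent hydride is heptane.
The numbering direction is chosen so that the substituent locant set {2} is lower than {6} at the first point of difference.
That gives a bromo group at C-2.
Assembling the pieces gives 2-bromoheptane.

2-bromoheptane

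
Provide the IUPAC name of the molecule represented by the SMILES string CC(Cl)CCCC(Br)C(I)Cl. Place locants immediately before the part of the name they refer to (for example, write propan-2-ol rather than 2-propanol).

2-bromo-1,6-dichloro-1-iodoheptane

The parent chain contains 7 carbons (heptane).
The numbering direction is chosen so that the substituent locant set {1,1,2,6} is lower than {2,6,7,7} at the first point of difference.
That gives a bromo group at C-2; chloro groups at C-1 and C-6; an iodo group at C-1.
The substituents are ordered alphabetically, ignoring any di-/tri- multipliers.
Putting it together: 2-bromo-1,6-dichloro-1-iodoheptane.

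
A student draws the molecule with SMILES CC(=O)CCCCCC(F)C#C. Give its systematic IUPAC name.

8-fluorodec-9-yn-2-one

Counting along the main chain through the carbonyl and the multiple bond gives 10 carbons: the parent is decane.
The principal characteristic group is a ketone (C=O on an internal carbon), named with the suffix -one.
There is one C≡C triple bond, indicated by the ending -yne.
Choose the numbering such that numbering from this end puts the carbonyl group at C-2 rather than C-9.
That gives the carbonyl at C-2; the triple bond between C-9 and C-10; a fluoro group at C-8.
The name is 8-fluorodec-9-yn-2-one.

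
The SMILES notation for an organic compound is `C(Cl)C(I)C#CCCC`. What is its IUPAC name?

The longest carbon chain that includes the multiple bond has 7 carbons, so the parent hydride is heptane.
There is one C≡C triple bond, indicated by the ending -yne.
Number the chain so that numbering from this end puts the triple bond at C-3 rather than C-4.
This places the triple bond between C-3 and C-4; a chloro group at C-1; an iodo group at C-2.
The substituents are ordered alphabetically, ignoring any di-/tri- multipliers.
The name is 1-chloro-2-iodohept-3-yne.

1-chloro-2-iodohept-3-yne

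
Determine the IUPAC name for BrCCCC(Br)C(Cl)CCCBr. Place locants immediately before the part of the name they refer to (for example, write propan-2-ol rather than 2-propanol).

1,4,8-tribromo-5-chlorooctane

The parent chain contains 8 carbons (octane).
The numbering direction is chosen so that the locant sets are identical either way, so the alphabetically earlier bromo substituent takes the lower locants ({1,4,8} rather than {1,5,8}, first differing at 4 vs 5).
With this numbering: bromo groups at C-1 and C-4 and C-8; a chloro group at C-5.
Prefixes are listed alphabetically: bromo, chloro.
The name is 1,4,8-tribromo-5-chlorooctane.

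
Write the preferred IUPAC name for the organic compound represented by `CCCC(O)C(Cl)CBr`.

Counting along the main chain through the –OH group gives 6 carbons: the parent is hexane.
The principal characteristic group is an alcohol (–OH), named with the suffix -ol.
Number the chain so that numbering from this end puts the hydroxyl group at C-3 rather than C-4.
With this numbering: the hydroxyl at C-3; a bromo group at C-1; a chloro group at C-2.
Substituent prefixes are cited in alphabetical order (multiplying prefixes like di-/tri- are ignored for ordering).
Assembling the pieces gives 1-bromo-2-chlorohexan-3-ol.

1-bromo-2-chlorohexan-3-ol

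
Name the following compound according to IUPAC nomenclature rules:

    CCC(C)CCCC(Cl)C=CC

4-chloro-8-methyldec-2-ene

The longest carbon chain that includes the multiple bond has 10 carbons, so the parent hydride is decane.
A C=C double bond in the chain gives the infix -ene-.
The numbering direction is chosen so that numbering from this end puts the double bond at C-2 rather than C-8.
This places the double bond between C-2 and C-3; a chloro group at C-4; a methyl group at C-8.
Prefixes are listed alphabetically: chloro, methyl.
The name is 4-chloro-8-methyldec-2-ene.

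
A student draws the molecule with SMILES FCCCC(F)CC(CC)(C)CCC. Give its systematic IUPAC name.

6-ethyl-1,4-difluoro-6-methylnonane

The parent chain contains 9 carbons (nonane).
The numbering direction is chosen so that the substituent locant set {1,4,6,6} is lower than {4,4,6,9} at the first point of difference.
This places an ethyl group at C-6; fluoro groups at C-1 and C-4; a methyl group at C-6.
Substituent prefixes are cited in alphabetical order (multiplying prefixes like di-/tri- are ignored for ordering).
The name is 6-ethyl-1,4-difluoro-6-methylnonane.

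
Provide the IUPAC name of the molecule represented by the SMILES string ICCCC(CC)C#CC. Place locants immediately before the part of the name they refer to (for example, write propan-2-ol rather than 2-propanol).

Counting along the main chain through the multiple bond gives 7 carbons: the parent is heptane.
There is one C≡C triple bond, indicated by the ending -yne.
Number the chain so that numbering from this end puts the triple bond at C-2 rather than C-5.
That gives the triple bond between C-2 and C-3; an ethyl group at C-4; an iodo group at C-7.
Substituent prefixes are cited in alphabetical order (multiplying prefixes like di-/tri- are ignored for ordering).
Putting it together: 4-ethyl-7-iodohept-2-yne.

4-ethyl-7-iodohept-2-yne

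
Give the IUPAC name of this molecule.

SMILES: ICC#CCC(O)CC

Counting along the main chain through the –OH group and the multiple bond gives 7 carbons: the parent is heptane.
The principal characteristic group is an alcohol (–OH), named with the suffix -ol.
The chain contains a C≡C triple bond, so the unsaturation ending is -yne.
The numbering direction is chosen so that numbering from this end puts the hydroxyl group at C-3 rather than C-5.
This places the hydroxyl at C-3; the triple bond between C-5 and C-6; an iodo group at C-7.
Assembling the pieces gives 7-iodohept-5-yn-3-ol.

7-iodohept-5-yn-3-ol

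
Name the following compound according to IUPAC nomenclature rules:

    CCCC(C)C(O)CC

4-methylheptan-3-ol

The longest chain bearing the –OH group is 7 carbons long (heptane).
The principal characteristic group is an alcohol (–OH), named with the suffix -ol.
Choose the numbering such that numbering from this end puts the hydroxyl group at C-3 rather than C-5.
With this numbering: the hydroxyl at C-3; a methyl group at C-4.
The name is 4-methylheptan-3-ol.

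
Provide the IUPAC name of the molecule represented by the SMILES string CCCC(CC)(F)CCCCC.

The longest carbon chain is 9 atoms: the parent is nonane.
The numbering direction is chosen so that the substituent locant set {4,4} is lower than {6,6} at the first point of difference.
That gives an ethyl group at C-4; a fluoro group at C-4.
Substituent prefixes are cited in alphabetical order (multiplying prefixes like di-/tri- are ignored for ordering).
Putting it together: 4-ethyl-4-fluorononane.

4-ethyl-4-fluorononane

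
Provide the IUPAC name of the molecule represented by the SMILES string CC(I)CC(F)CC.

The parent chain contains 6 carbons (hexane).
Choose the numbering such that the substituent locant set {2,4} is lower than {3,5} at the first point of difference.
This places a fluoro group at C-4; an iodo group at C-2.
Prefixes are listed alphabetically: fluoro, iodo.
Putting it together: 4-fluoro-2-iodohexane.

4-fluoro-2-iodohexane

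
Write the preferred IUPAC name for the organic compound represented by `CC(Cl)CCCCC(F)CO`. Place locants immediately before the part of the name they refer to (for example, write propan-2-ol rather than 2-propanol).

Counting along the main chain through the –OH group gives 8 carbons: the parent is octane.
The highest-priority functional group is an alcohol (–OH), so the name ends in -ol.
Number the chain so that numbering from this end puts the hydroxyl group at C-1 rather than C-8.
With this numbering: the hydroxyl at C-1; a chloro group at C-7; a fluoro group at C-2.
The substituents are ordered alphabetically, ignoring any di-/tri- multipliers.
Putting it together: 7-chloro-2-fluorooctan-1-ol.

7-chloro-2-fluorooctan-1-ol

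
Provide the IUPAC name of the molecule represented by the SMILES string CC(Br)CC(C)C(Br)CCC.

The longest continuous carbon chain has 8 atoms, so the parent hydride is octane.
The numbering direction is chosen so that the substituent locant set {2,4,5} is lower than {4,5,7} at the first point of difference.
This places bromo groups at C-2 and C-5; a methyl group at C-4.
Prefixes are listed alphabetically: bromo, methyl.
Putting it together: 2,5-dibromo-4-methyloctane.

2,5-dibromo-4-methyloctane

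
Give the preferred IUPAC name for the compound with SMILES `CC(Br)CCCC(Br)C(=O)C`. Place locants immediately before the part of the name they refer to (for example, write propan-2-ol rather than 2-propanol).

Counting along the main chain through the carbonyl gives 8 carbons: the parent is octane.
The principal characteristic group is a ketone (C=O on an internal carbon), named with the suffix -one.
Number the chain so that numbering from this end puts the carbonyl group at C-2 rather than C-7.
With this numbering: the carbonyl at C-2; bromo groups at C-3 and C-7.
Assembling the pieces gives 3,7-dibromooctan-2-one.

3,7-dibromooctan-2-one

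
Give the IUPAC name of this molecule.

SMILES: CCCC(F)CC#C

The longest carbon chain that includes the multiple bond has 7 carbons, so the parent hydride is heptane.
A C≡C triple bond in the chain gives the infix -yne-.
Number the chain so that numbering from this end puts the triple bond at C-1 rather than C-6.
With this numbering: the triple bond between C-1 and C-2; a fluoro group at C-4.
Assembling the pieces gives 4-fluorohept-1-yne.

4-fluorohept-1-yne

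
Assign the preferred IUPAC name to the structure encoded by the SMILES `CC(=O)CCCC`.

The longest carbon chain that includes the carbonyl has 6 carbons, so the parent hydride is hexane.
A ketone (C=O on an internal carbon) is the principal characteristic group, giving the suffix -one.
The numbering direction is chosen so that numbering from this end puts the carbonyl group at C-2 rather than C-5.
With this numbering: the carbonyl at C-2.
The name is hexan-2-one.

hexan-2-one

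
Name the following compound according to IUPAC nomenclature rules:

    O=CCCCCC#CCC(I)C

Counting along the main chain through the –CHO group and the multiple bond gives 10 carbons: the parent is decane.
The highest-priority functional group is an aldehyde (terminal –CHO), so the name ends in -al.
There is one C≡C triple bond, indicated by the ending -yne.
Choose the numbering such that the aldehyde carbon is C-1 by definition.
This places the triple bond between C-6 and C-7; an iodo group at C-9.
The name is 9-iododec-6-ynal.

9-iododec-6-ynal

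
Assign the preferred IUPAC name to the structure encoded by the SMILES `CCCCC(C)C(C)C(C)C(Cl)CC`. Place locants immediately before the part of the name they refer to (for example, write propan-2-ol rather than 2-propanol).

The longest continuous carbon chain has 10 atoms, so the parent hydride is decane.
Choose the numbering such that the substituent locant set {3,4,5,6} is lower than {5,6,7,8} at the first point of difference.
This places a chloro group at C-3; methyl groups at C-4 and C-5 and C-6.
The substituents are ordered alphabetically, ignoring any di-/tri- multipliers.
Assembling the pieces gives 3-chloro-4,5,6-trimethyldecane.

3-chloro-4,5,6-trimethyldecane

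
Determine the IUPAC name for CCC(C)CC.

3-methylpentane

The parent chain contains 5 carbons (pentane).
Both numbering directions give the same locant set; either may be used.
This places a methyl group at C-3.
Assembling the pieces gives 3-methylpentane.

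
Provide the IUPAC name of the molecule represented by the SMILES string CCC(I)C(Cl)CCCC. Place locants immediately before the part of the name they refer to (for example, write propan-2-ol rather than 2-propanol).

The parent chain contains 8 carbons (octane).
The numbering direction is chosen so that the substituent locant set {3,4} is lower than {5,6} at the first point of difference.
That gives a chloro group at C-4; an iodo group at C-3.
The substituents are ordered alphabetically, ignoring any di-/tri- multipliers.
Assembling the pieces gives 4-chloro-3-iodooctane.

4-chloro-3-iodooctane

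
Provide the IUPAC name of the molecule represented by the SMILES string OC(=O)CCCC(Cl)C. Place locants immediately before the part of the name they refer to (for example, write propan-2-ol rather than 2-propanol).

Counting along the main chain through the –COOH group gives 6 carbons: the parent is hexane.
A carboxylic acid (terminal –COOH) is the principal characteristic group, giving the suffix -oic acid.
Choose the numbering such that the carboxylic acid carbon is C-1 by definition.
With this numbering: a chloro group at C-5.
Assembling the pieces gives 5-chlorohexanoic acid.

5-chlorohexanoic acid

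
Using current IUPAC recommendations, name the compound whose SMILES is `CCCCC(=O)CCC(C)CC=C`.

The longest carbon chain that includes the carbonyl and the multiple bond has 11 carbons, so the parent hydride is undecane.
A ketone (C=O on an internal carbon) is the principal characteristic group, giving the suffix -one.
The chain contains a C=C double bond, so the unsaturation ending is -ene.
Choose the numbering such that numbering from this end puts the carbonyl group at C-5 rather than C-7.
This places the carbonyl at C-5; the double bond between C-10 and C-11; a methyl group at C-8.
The name is 8-methylundec-10-en-5-one.

8-methylundec-10-en-5-one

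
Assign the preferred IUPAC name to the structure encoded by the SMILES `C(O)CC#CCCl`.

5-chloropent-3-yn-1-ol

The longest chain bearing the –OH group and the multiple bond is 5 carbons long (pentane).
The principal characteristic group is an alcohol (–OH), named with the suffix -ol.
A C≡C triple bond in the chain gives the infix -yne-.
Number the chain so that numbering from this end puts the hydroxyl group at C-1 rather than C-5.
That gives the hydroxyl at C-1; the triple bond between C-3 and C-4; a chloro group at C-5.
The name is 5-chloropent-3-yn-1-ol.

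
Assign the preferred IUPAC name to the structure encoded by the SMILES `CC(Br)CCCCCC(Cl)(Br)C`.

2,8-dibromo-2-chlorononane

The longest carbon chain is 9 atoms: the parent is nonane.
Choose the numbering such that the substituent locant set {2,2,8} is lower than {2,8,8} at the first point of difference.
This places bromo groups at C-2 and C-8; a chloro group at C-2.
Prefixes are listed alphabetically: bromo, chloro.
Assembling the pieces gives 2,8-dibromo-2-chlorononane.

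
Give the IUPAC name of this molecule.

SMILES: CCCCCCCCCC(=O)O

The longest carbon chain that includes the –COOH group has 10 carbons, so the parent hydride is decane.
The principal characteristic group is a carboxylic acid (terminal –COOH), named with the suffix -oic acid.
Choose the numbering such that the carboxylic acid carbon is C-1 by definition.
The name is decanoic acid.

decanoic acid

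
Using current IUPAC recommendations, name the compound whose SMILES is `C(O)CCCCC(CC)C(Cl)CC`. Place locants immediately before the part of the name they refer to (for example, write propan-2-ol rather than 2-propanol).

The longest carbon chain that includes the –OH group has 9 carbons, so the parent hydride is nonane.
The highest-priority functional group is an alcohol (–OH), so the name ends in -ol.
Choose the numbering such that numbering from this end puts the hydroxyl group at C-1 rather than C-9.
This places the hydroxyl at C-1; a chloro group at C-7; an ethyl group at C-6.
The substituents are ordered alphabetically, ignoring any di-/tri- multipliers.
Putting it together: 7-chloro-6-ethylnonan-1-ol.

7-chloro-6-ethylnonan-1-ol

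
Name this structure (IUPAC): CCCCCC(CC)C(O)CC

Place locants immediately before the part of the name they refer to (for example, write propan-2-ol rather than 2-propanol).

Counting along the main chain through the –OH group gives 9 carbons: the parent is nonane.
The principal characteristic group is an alcohol (–OH), named with the suffix -ol.
The numbering direction is chosen so that numbering from this end puts the hydroxyl group at C-3 rather than C-7.
That gives the hydroxyl at C-3; an ethyl group at C-4.
Assembling the pieces gives 4-ethylnonan-3-ol.

4-ethylnonan-3-ol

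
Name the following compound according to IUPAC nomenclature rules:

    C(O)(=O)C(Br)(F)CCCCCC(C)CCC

2-bromo-2-fluoro-8-methylundecanoic acid

Counting along the main chain through the –COOH group gives 11 carbons: the parent is undecane.
The highest-priority functional group is a carboxylic acid (terminal –COOH), so the name ends in -oic acid.
Choose the numbering such that the carboxylic acid carbon is C-1 by definition.
That gives a bromo group at C-2; a fluoro group at C-2; a methyl group at C-8.
Prefixes are listed alphabetically: bromo, fluoro, methyl.
The name is 2-bromo-2-fluoro-8-methylundecanoic acid.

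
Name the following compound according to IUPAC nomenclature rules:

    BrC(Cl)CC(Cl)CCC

1-bromo-1,3-dichlorohexane

The parent chain contains 6 carbons (hexane).
Choose the numbering such that the substituent locant set {1,1,3} is lower than {4,6,6} at the first point of difference.
With this numbering: a bromo group at C-1; chloro groups at C-1 and C-3.
Substituent prefixes are cited in alphabetical order (multiplying prefixes like di-/tri- are ignored for ordering).
Assembling the pieces gives 1-bromo-1,3-dichlorohexane.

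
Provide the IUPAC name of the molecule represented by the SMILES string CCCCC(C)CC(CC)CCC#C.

5-ethyl-7-methylundec-1-yne

Counting along the main chain through the multiple bond gives 11 carbons: the parent is undecane.
The chain contains a C≡C triple bond, so the unsaturation ending is -yne.
Choose the numbering such that numbering from this end puts the triple bond at C-1 rather than C-10.
This places the triple bond between C-1 and C-2; an ethyl group at C-5; a methyl group at C-7.
Prefixes are listed alphabetically: ethyl, methyl.
Putting it together: 5-ethyl-7-methylundec-1-yne.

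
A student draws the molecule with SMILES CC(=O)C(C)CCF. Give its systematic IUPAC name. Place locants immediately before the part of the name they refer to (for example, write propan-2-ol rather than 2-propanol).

Counting along the main chain through the carbonyl gives 5 carbons: the parent is pentane.
A ketone (C=O on an internal carbon) is the principal characteristic group, giving the suffix -one.
Number the chain so that numbering from this end puts the carbonyl group at C-2 rather than C-4.
This places the carbonyl at C-2; a fluoro group at C-5; a methyl group at C-3.
Prefixes are listed alphabetically: fluoro, methyl.
Putting it together: 5-fluoro-3-methylpentan-2-one.

5-fluoro-3-methylpentan-2-one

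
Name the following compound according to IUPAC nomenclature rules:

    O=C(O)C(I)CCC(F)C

5-fluoro-2-iodohexanoic acid

Counting along the main chain through the –COOH group gives 6 carbons: the parent is hexane.
A carboxylic acid (terminal –COOH) is the principal characteristic group, giving the suffix -oic acid.
The numbering direction is chosen so that the carboxylic acid carbon is C-1 by definition.
This places a fluoro group at C-5; an iodo group at C-2.
Substituent prefixes are cited in alphabetical order (multiplying prefixes like di-/tri- are ignored for ordering).
The name is 5-fluoro-2-iodohexanoic acid.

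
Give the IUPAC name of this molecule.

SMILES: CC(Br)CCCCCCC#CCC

11-bromododec-3-yne

The longest carbon chain that includes the multiple bond has 12 carbons, so the parent hydride is dodecane.
There is one C≡C triple bond, indicated by the ending -yne.
Choose the numbering such that numbering from this end puts the triple bond at C-3 rather than C-9.
With this numbering: the triple bond between C-3 and C-4; a bromo group at C-11.
The name is 11-bromododec-3-yne.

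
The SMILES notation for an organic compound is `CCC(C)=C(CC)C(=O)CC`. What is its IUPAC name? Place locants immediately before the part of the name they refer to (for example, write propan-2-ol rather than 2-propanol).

4-ethyl-5-methylhept-4-en-3-one

The longest chain bearing the carbonyl and the multiple bond is 7 carbons long (heptane).
A ketone (C=O on an internal carbon) is the principal characteristic group, giving the suffix -one.
A C=C double bond in the chain gives the infix -ene-.
Choose the numbering such that numbering from this end puts the carbonyl group at C-3 rather than C-5.
That gives the carbonyl at C-3; the double bond between C-4 and C-5; an ethyl group at C-4; a methyl group at C-5.
Prefixes are listed alphabetically: ethyl, methyl.
Putting it together: 4-ethyl-5-methylhept-4-en-3-one.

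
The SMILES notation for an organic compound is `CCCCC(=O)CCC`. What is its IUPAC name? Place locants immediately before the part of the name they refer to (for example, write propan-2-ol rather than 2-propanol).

octan-4-one

Counting along the main chain through the carbonyl gives 8 carbons: the parent is octane.
A ketone (C=O on an internal carbon) is the principal characteristic group, giving the suffix -one.
Choose the numbering such that numbering from this end puts the carbonyl group at C-4 rather than C-5.
With this numbering: the carbonyl at C-4.
The name is octan-4-one.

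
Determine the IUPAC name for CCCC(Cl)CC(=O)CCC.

6-chlorononan-4-one

The longest chain bearing the carbonyl is 9 carbons long (nonane).
The principal characteristic group is a ketone (C=O on an internal carbon), named with the suffix -one.
The numbering direction is chosen so that numbering from this end puts the carbonyl group at C-4 rather than C-6.
With this numbering: the carbonyl at C-4; a chloro group at C-6.
The name is 6-chlorononan-4-one.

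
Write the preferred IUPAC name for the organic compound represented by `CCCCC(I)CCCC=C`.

6-iododec-1-ene

The longest carbon chain that includes the multiple bond has 10 carbons, so the parent hydride is decane.
A C=C double bond in the chain gives the infix -ene-.
Choose the numbering such that numbering from this end puts the double bond at C-1 rather than C-9.
With this numbering: the double bond between C-1 and C-2; an iodo group at C-6.
Putting it together: 6-iododec-1-ene.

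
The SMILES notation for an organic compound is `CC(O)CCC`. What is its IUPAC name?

pentan-2-ol

The longest carbon chain that includes the –OH group has 5 carbons, so the parent hydride is pentane.
An alcohol (–OH) is the principal characteristic group, giving the suffix -ol.
Choose the numbering such that numbering from this end puts the hydroxyl group at C-2 rather than C-4.
That gives the hydroxyl at C-2.
Putting it together: pentan-2-ol.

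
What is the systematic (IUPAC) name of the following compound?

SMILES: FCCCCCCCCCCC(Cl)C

The longest carbon chain is 12 atoms: the parent is dodecane.
The numbering direction is chosen so that the substituent locant set {1,11} is lower than {2,12} at the first point of difference.
This places a chloro group at C-11; a fluoro group at C-1.
The substituents are ordered alphabetically, ignoring any di-/tri- multipliers.
The name is 11-chloro-1-fluorododecane.

11-chloro-1-fluorododecane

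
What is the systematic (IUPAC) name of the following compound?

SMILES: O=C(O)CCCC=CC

The longest carbon chain that includes the –COOH group and the multiple bond has 7 carbons, so the parent hydride is heptane.
The principal characteristic group is a carboxylic acid (terminal –COOH), named with the suffix -oic acid.
There is one C=C double bond, indicated by the ending -ene.
Choose the numbering such that the carboxylic acid carbon is C-1 by definition.
With this numbering: the double bond between C-5 and C-6.
Putting it together: hept-5-enoic acid.

hept-5-enoic acid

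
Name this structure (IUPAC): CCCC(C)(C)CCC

The longest continuous carbon chain has 7 atoms, so the parent hydride is heptane.
Both numbering directions give the same locant set; either may be used.
This places two methyl groups at C-4.
Putting it together: 4,4-dimethylheptane.

4,4-dimethylheptane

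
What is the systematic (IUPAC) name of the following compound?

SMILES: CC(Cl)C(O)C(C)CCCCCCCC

The longest carbon chain that includes the –OH group has 12 carbons, so the parent hydride is dodecane.
The highest-priority functional group is an alcohol (–OH), so the name ends in -ol.
The numbering direction is chosen so that numbering from this end puts the hydroxyl group at C-3 rather than C-10.
With this numbering: the hydroxyl at C-3; a chloro group at C-2; a methyl group at C-4.
The substituents are ordered alphabetically, ignoring any di-/tri- multipliers.
Assembling the pieces gives 2-chloro-4-methyldodecan-3-ol.

2-chloro-4-methyldodecan-3-ol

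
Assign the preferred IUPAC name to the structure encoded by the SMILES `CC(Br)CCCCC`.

The longest continuous carbon chain has 7 atoms, so the parent hydride is heptane.
Number the chain so that the substituent locant set {2} is lower than {6} at the first point of difference.
With this numbering: a bromo group at C-2.
Assembling the pieces gives 2-bromoheptane.

2-bromoheptane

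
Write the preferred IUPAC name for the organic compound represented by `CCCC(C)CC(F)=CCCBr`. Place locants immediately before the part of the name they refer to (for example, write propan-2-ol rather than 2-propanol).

1-bromo-4-fluoro-6-methylnon-3-ene

The longest carbon chain that includes the multiple bond has 9 carbons, so the parent hydride is nonane.
There is one C=C double bond, indicated by the ending -ene.
Choose the numbering such that numbering from this end puts the double bond at C-3 rather than C-6.
That gives the double bond between C-3 and C-4; a bromo group at C-1; a fluoro group at C-4; a methyl group at C-6.
Prefixes are listed alphabetically: bromo, fluoro, methyl.
Putting it together: 1-bromo-4-fluoro-6-methylnon-3-ene.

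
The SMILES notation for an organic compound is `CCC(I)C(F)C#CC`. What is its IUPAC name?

4-fluoro-5-iodohept-2-yne

The longest chain bearing the multiple bond is 7 carbons long (heptane).
There is one C≡C triple bond, indicated by the ending -yne.
Choose the numbering such that numbering from this end puts the triple bond at C-2 rather than C-5.
This places the triple bond between C-2 and C-3; a fluoro group at C-4; an iodo group at C-5.
Prefixes are listed alphabetically: fluoro, iodo.
The name is 4-fluoro-5-iodohept-2-yne.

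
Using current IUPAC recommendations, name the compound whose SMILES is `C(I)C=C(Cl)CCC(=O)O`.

The longest carbon chain that includes the –COOH group and the multiple bond has 6 carbons, so the parent hydride is hexane.
The highest-priority functional group is a carboxylic acid (terminal –COOH), so the name ends in -oic acid.
The chain contains a C=C double bond, so the unsaturation ending is -ene.
Number the chain so that the carboxylic acid carbon is C-1 by definition.
With this numbering: the double bond between C-4 and C-5; a chloro group at C-4; an iodo group at C-6.
Substituent prefixes are cited in alphabetical order (multiplying prefixes like di-/tri- are ignored for ordering).
The name is 4-chloro-6-iodohex-4-enoic acid.

4-chloro-6-iodohex-4-enoic acid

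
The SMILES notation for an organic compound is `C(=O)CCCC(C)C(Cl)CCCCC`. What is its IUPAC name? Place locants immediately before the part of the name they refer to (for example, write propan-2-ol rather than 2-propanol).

The longest chain bearing the –CHO group is 11 carbons long (undecane).
An aldehyde (terminal –CHO) is the principal characteristic group, giving the suffix -al.
Number the chain so that the aldehyde carbon is C-1 by definition.
This places a chloro group at C-6; a methyl group at C-5.
The substituents are ordered alphabetically, ignoring any di-/tri- multipliers.
Putting it together: 6-chloro-5-methylundecanal.

6-chloro-5-methylundecanal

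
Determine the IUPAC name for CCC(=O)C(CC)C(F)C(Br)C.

Counting along the main chain through the carbonyl gives 7 carbons: the parent is heptane.
The highest-priority functional group is a ketone (C=O on an internal carbon), so the name ends in -one.
The numbering direction is chosen so that numbering from this end puts the carbonyl group at C-3 rather than C-5.
With this numbering: the carbonyl at C-3; a bromo group at C-6; an ethyl group at C-4; a fluoro group at C-5.
Prefixes are listed alphabetically: bromo, ethyl, fluoro.
Assembling the pieces gives 6-bromo-4-ethyl-5-fluoroheptan-3-one.

6-bromo-4-ethyl-5-fluoroheptan-3-one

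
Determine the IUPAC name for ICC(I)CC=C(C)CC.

The longest chain bearing the multiple bond is 7 carbons long (heptane).
There is one C=C double bond, indicated by the ending -ene.
Choose the numbering such that numbering from this end puts the double bond at C-3 rather than C-4.
That gives the double bond between C-3 and C-4; iodo groups at C-6 and C-7; a methyl group at C-3.
The substituents are ordered alphabetically, ignoring any di-/tri- multipliers.
Putting it together: 6,7-diiodo-3-methylhept-3-ene.

6,7-diiodo-3-methylhept-3-ene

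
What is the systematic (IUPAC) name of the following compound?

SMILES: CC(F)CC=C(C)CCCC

The longest chain bearing the multiple bond is 9 carbons long (nonane).
There is one C=C double bond, indicated by the ending -ene.
The numbering direction is chosen so that numbering from this end puts the double bond at C-4 rather than C-5.
That gives the double bond between C-4 and C-5; a fluoro group at C-2; a methyl group at C-5.
Substituent prefixes are cited in alphabetical order (multiplying prefixes like di-/tri- are ignored for ordering).
Assembling the pieces gives 2-fluoro-5-methylnon-4-ene.

2-fluoro-5-methylnon-4-ene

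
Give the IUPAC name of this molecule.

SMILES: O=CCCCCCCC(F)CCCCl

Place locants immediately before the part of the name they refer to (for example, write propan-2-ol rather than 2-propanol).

Counting along the main chain through the –CHO group gives 11 carbons: the parent is undecane.
The principal characteristic group is an aldehyde (terminal –CHO), named with the suffix -al.
Choose the numbering such that the aldehyde carbon is C-1 by definition.
With this numbering: a chloro group at C-11; a fluoro group at C-8.
The substituents are ordered alphabetically, ignoring any di-/tri- multipliers.
Assembling the pieces gives 11-chloro-8-fluoroundecanal.

11-chloro-8-fluoroundecanal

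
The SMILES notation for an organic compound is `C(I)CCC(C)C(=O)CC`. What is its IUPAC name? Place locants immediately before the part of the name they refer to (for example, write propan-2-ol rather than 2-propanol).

Counting along the main chain through the carbonyl gives 7 carbons: the parent is heptane.
The highest-priority functional group is a ketone (C=O on an internal carbon), so the name ends in -one.
Choose the numbering such that numbering from this end puts the carbonyl group at C-3 rather than C-5.
This places the carbonyl at C-3; an iodo group at C-7; a methyl group at C-4.
Prefixes are listed alphabetically: iodo, methyl.
Assembling the pieces gives 7-iodo-4-methylheptan-3-one.

7-iodo-4-methylheptan-3-one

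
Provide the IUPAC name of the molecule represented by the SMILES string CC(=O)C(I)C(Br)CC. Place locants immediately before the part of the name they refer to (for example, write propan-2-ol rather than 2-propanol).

4-bromo-3-iodohexan-2-one

The longest carbon chain that includes the carbonyl has 6 carbons, so the parent hydride is hexane.
The principal characteristic group is a ketone (C=O on an internal carbon), named with the suffix -one.
The numbering direction is chosen so that numbering from this end puts the carbonyl group at C-2 rather than C-5.
With this numbering: the carbonyl at C-2; a bromo group at C-4; an iodo group at C-3.
Substituent prefixes are cited in alphabetical order (multiplying prefixes like di-/tri- are ignored for ordering).
Putting it together: 4-bromo-3-iodohexan-2-one.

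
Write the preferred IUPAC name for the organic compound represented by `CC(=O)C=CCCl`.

5-chloropent-3-en-2-one

The longest carbon chain that includes the carbonyl and the multiple bond has 5 carbons, so the parent hydride is pentane.
A ketone (C=O on an internal carbon) is the principal characteristic group, giving the suffix -one.
There is one C=C double bond, indicated by the ending -ene.
Choose the numbering such that numbering from this end puts the carbonyl group at C-2 rather than C-4.
This places the carbonyl at C-2; the double bond between C-3 and C-4; a chloro group at C-5.
Assembling the pieces gives 5-chloropent-3-en-2-one.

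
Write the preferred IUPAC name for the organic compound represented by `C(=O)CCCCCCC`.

octanal

The longest chain bearing the –CHO group is 8 carbons long (octane).
The highest-priority functional group is an aldehyde (terminal –CHO), so the name ends in -al.
Choose the numbering such that the aldehyde carbon is C-1 by definition.
Putting it together: octanal.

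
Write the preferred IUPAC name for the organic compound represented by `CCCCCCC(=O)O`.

The longest chain bearing the –COOH group is 7 carbons long (heptane).
A carboxylic acid (terminal –COOH) is the principal characteristic group, giving the suffix -oic acid.
Choose the numbering such that the carboxylic acid carbon is C-1 by definition.
The name is heptanoic acid.

heptanoic acid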